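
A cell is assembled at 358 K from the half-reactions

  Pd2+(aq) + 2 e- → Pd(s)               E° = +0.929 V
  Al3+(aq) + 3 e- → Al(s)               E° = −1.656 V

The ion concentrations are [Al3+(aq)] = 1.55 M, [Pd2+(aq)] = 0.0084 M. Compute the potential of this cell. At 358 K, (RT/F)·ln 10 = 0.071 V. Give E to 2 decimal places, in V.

Pd²⁺/Pd is reduced (cathode, E° = +0.929 V) and Al³⁺/Al is oxidized (anode).
The standard potential is +0.929 − (−1.656) = +2.585 V and the balanced reaction transfers n = 6 electrons.
For the overall reaction 3 Pd2+(aq) + 2 Al(s) → 3 Pd(s) + 2 Al3+(aq), Q = [Al3+(aq)]^2 / [Pd2+(aq)]^3 = 4.05×10^6, giving log Q = 6.608.
By the Nernst equation, E = +2.585 − (0.071/6)·(6.608) = +2.51 V.

+2.51 V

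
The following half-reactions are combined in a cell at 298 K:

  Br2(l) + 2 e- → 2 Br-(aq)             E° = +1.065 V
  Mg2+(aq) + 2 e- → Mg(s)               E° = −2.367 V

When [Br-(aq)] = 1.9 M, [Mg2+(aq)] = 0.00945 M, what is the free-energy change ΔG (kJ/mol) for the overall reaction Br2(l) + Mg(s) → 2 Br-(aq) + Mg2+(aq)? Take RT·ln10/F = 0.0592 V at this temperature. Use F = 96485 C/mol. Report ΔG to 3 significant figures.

−671 kJ/mol

With Br₂/Br⁻ reduced at the cathode, E°cell = +1.065 − (−2.367) = +3.432 V and n = 2.
Q = [Br-(aq)]^2·[Mg2+(aq)] = 0.0341, so log Q = −1.467 and E = +3.432 − (0.0592/2)(−1.467) = +3.4754 V.
Then ΔG = −nFE = −2 × 96485 × +3.4754 J/mol = −671 kJ/mol.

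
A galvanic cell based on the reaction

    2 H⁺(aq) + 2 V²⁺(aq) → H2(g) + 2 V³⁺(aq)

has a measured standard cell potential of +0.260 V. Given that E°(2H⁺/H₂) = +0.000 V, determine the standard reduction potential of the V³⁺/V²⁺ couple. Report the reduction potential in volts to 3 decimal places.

In the reaction as written the 2H⁺/H₂ couple is reduced (cathode) and V³⁺/V²⁺ is oxidized (anode), so E°cell = E°(2H⁺/H₂) − E°(V³⁺/V²⁺).
E°(V³⁺/V²⁺) = E°(cathode) − E°cell = +0.000 − (+0.260) = −0.260 V.

−0.260 V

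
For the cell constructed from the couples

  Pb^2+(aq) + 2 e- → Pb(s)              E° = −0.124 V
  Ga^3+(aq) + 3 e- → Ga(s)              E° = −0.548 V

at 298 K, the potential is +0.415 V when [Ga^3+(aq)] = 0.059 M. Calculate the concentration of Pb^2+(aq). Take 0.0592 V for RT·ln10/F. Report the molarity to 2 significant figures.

0.075 M

Pb²⁺/Pb is the cathode (higher E°); E°cell = −0.124 − (−0.548) = +0.424 V with n = 6.
From the Nernst equation, log Q = n(E° − E)/0.0592 = 6·(+0.424 − (+0.415))/0.0592 = 0.912.
The balanced reaction is 3 Pb^2+(aq) + 2 Ga(s) → 3 Pb(s) + 2 Ga^3+(aq), so Q = [Ga^3+(aq)]^2 / [Pb^2+(aq)]^3.
Solving for the unknown gives log [Pb^2+(aq)] = −1.123, so [Pb^2+(aq)] ≈ 0.075 M.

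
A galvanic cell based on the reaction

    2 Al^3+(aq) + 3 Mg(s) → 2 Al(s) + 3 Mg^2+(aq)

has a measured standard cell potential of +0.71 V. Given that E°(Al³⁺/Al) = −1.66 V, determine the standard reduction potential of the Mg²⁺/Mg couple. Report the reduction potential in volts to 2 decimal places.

−2.37 V

In the reaction as written the Al³⁺/Al couple is reduced (cathode) and Mg²⁺/Mg is oxidized (anode), so E°cell = E°(Al³⁺/Al) − E°(Mg²⁺/Mg).
E°(Mg²⁺/Mg) = E°(cathode) − E°cell = −1.66 − (+0.71) = −2.37 V.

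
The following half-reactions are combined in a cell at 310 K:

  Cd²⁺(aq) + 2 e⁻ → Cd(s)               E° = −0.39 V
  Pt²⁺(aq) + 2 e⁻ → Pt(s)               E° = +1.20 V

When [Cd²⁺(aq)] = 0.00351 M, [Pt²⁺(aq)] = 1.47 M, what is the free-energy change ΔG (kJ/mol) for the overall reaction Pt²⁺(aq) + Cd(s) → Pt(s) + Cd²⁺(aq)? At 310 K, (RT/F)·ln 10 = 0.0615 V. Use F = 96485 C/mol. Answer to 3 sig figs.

The standard cell potential is +1.20 − (−0.39) = +1.59 V, with n = 2 electrons in the balanced equation.
The reaction quotient is [Cd²⁺(aq)] / [Pt²⁺(aq)] = 0.00239; by Nernst, E = +1.59 − (0.0615/2)(−2.622) = +1.6706 V.
Then ΔG = −nFE = −2 × 96485 × +1.6706 J/mol = −322 kJ/mol.

−322 kJ/mol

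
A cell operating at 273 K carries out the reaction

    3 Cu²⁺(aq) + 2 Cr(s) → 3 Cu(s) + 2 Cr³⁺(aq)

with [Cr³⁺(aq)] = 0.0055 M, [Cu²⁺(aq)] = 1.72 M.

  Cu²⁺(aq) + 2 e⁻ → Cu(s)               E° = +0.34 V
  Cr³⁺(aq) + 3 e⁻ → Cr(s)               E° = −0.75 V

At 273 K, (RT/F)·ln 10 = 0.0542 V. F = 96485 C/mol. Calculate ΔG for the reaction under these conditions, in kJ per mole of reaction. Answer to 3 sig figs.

The standard cell potential is +0.34 − (−0.75) = +1.09 V, with n = 6 electrons in the balanced equation.
The reaction quotient is [Cr³⁺(aq)]^2 / [Cu²⁺(aq)]^3 = 5.94×10^−6; by Nernst, E = +1.09 − (0.0542/6)(−5.226) = +1.1372 V.
Finally ΔG = −nFE = −(6)(96485 C/mol)(+1.1372 V) = −658 kJ/mol.

−658 kJ/mol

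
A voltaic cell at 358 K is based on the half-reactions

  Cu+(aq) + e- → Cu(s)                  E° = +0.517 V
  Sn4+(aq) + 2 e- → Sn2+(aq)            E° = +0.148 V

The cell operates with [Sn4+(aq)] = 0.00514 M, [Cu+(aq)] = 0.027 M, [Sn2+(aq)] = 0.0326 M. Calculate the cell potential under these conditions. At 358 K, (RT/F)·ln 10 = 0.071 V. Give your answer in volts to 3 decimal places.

+0.286 V

Since E°(Cu⁺/Cu) > E°(Sn⁴⁺/Sn²⁺), Cu⁺/Cu serves as the cathode.
E°cell = +0.517 − (+0.148) = +0.369 V, with n = 2 electrons transferred.
For the overall reaction 2 Cu+(aq) + Sn2+(aq) → 2 Cu(s) + Sn4+(aq), Q = [Sn4+(aq)] / ([Cu+(aq)]^2·[Sn2+(aq)]) = 216, giving log Q = 2.335.
By the Nernst equation, E = +0.369 − (0.071/2)·(2.335) = +0.286 V.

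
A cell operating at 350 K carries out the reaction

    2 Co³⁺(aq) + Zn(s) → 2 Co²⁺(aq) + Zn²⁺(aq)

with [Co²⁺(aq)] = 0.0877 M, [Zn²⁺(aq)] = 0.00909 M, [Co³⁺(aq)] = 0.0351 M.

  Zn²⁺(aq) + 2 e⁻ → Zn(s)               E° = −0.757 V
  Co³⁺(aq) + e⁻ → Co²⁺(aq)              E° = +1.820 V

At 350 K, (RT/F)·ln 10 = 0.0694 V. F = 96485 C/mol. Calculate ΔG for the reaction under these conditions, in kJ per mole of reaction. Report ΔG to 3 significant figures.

With Co³⁺/Co²⁺ reduced at the cathode, E°cell = +1.820 − (−0.757) = +2.577 V and n = 2.
The reaction quotient is ([Co²⁺(aq)]^2·[Zn²⁺(aq)]) / [Co³⁺(aq)]^2 = 0.0567; by Nernst, E = +2.577 − (0.0694/2)(−1.246) = +2.6202 V.
Then ΔG = −nFE = −2 × 96485 × +2.6202 J/mol = −506 kJ/mol.

−506 kJ/mol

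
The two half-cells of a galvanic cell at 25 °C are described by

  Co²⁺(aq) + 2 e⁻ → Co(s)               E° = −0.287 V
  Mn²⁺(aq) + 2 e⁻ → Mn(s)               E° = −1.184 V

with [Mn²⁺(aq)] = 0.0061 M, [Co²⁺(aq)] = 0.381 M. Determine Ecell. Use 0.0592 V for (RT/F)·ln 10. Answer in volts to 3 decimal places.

+0.950 V

Since E°(Co²⁺/Co) > E°(Mn²⁺/Mn), Co²⁺/Co serves as the cathode.
E°cell = E°cat − E°an = −0.287 − (−1.184) = +0.897 V; n = 2.
The balanced reaction is Co²⁺(aq) + Mn(s) → Co(s) + Mn²⁺(aq), so Q = [Mn²⁺(aq)] / [Co²⁺(aq)] = 0.016 and log Q = −1.796.
E = E° − (0.0592/n)·log Q = +0.897 − (0.0592/2)(−1.796) = +0.950 V.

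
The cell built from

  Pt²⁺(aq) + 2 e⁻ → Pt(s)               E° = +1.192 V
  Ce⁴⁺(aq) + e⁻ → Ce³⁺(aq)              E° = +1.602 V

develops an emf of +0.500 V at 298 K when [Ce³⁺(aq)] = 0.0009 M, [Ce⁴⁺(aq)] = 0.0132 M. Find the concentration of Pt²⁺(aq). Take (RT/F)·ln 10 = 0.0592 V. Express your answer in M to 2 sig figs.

0.20 M

With Ce⁴⁺/Ce³⁺ at the cathode and Pt²⁺/Pt at the anode, E°cell = +1.602 − (+1.192) = +0.410 V (n = 2).
Rearranging E = E° − (0.0592/n)·log Q gives log Q = 2(+0.410 − (+0.500))/0.0592 = −3.041.
For 2 Ce⁴⁺(aq) + Pt(s) → 2 Ce³⁺(aq) + Pt²⁺(aq), the reaction quotient is Q = ([Ce³⁺(aq)]^2·[Pt²⁺(aq)]) / [Ce⁴⁺(aq)]^2.
Solving for the unknown gives log [Pt²⁺(aq)] = −0.708, so [Pt²⁺(aq)] ≈ 0.20 M.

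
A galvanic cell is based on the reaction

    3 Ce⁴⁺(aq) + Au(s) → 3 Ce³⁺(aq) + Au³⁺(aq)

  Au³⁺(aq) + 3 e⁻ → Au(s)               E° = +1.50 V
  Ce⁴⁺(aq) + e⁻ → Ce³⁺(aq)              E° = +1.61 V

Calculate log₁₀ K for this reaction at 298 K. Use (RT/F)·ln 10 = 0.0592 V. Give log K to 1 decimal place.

The Ce⁴⁺/Ce³⁺ couple is reduced (cathode); E°cell = +1.61 − (+1.50) = +0.11 V with n = 3.
At equilibrium E = 0, so log K = nE°cell / 0.0592 = (3)(+0.11) / 0.0592 = 5.6.

log K = 5.6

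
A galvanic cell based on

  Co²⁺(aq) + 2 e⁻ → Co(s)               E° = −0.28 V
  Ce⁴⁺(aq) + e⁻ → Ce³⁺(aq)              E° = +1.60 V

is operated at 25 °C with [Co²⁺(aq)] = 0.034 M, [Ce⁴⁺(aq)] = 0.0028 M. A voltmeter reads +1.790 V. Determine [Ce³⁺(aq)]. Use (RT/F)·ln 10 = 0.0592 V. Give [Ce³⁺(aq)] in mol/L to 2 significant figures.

0.50 M

With Ce⁴⁺/Ce³⁺ at the cathode and Co²⁺/Co at the anode, E°cell = +1.60 − (−0.28) = +1.88 V (n = 2).
From the Nernst equation, log Q = n(E° − E)/0.0592 = 2·(+1.88 − (+1.790))/0.0592 = 3.041.
Balancing electrons gives 2 Ce⁴⁺(aq) + Co(s) → 2 Ce³⁺(aq) + Co²⁺(aq); thus Q = ([Ce³⁺(aq)]^2·[Co²⁺(aq)]) / [Ce⁴⁺(aq)]^2.
Isolating [Ce³⁺(aq)] in Q = 10^{3.041} yields log [Ce³⁺(aq)] = −0.298, i.e. 0.50 M.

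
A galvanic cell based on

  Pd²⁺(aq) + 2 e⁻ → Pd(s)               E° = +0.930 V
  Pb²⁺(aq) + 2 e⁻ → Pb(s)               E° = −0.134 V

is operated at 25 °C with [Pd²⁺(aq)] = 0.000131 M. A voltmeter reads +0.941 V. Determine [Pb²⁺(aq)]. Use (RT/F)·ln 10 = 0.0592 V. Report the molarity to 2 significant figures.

Pd²⁺/Pd is the cathode (higher E°); E°cell = +0.930 − (−0.134) = +1.064 V with n = 2.
Rearranging E = E° − (0.0592/n)·log Q gives log Q = 2(+1.064 − (+0.941))/0.0592 = 4.155.
The balanced reaction is Pd²⁺(aq) + Pb(s) → Pd(s) + Pb²⁺(aq), so Q = [Pb²⁺(aq)] / [Pd²⁺(aq)].
Substituting the known concentrations and solving, log [Pb²⁺(aq)] = 0.272 and [Pb²⁺(aq)] = 1.9 M.

1.9 M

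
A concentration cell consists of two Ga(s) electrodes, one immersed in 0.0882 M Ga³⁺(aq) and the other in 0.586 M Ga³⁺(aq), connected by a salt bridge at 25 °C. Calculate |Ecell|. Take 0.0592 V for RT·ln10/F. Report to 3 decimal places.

0.016 V

For a concentration cell E°cell = 0, since both electrodes use the same couple.
The compartment with the higher Ga³⁺(aq) concentration (0.586 M) acts as the cathode; ions are reduced there and produced at the dilute (0.0882 M) anode.
With n = 3, Ecell = −(0.0592/3)·log([dilute]/[conc]) = −(0.0592/3)·log(0.0882/0.586) = +0.016 V.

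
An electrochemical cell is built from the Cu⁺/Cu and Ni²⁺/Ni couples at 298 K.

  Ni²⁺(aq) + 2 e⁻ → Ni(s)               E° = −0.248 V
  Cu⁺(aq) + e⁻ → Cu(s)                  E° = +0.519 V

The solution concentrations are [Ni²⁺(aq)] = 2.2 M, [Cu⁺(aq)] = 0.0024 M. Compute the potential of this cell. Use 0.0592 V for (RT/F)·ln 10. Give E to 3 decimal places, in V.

+0.602 V

Since E°(Cu⁺/Cu) > E°(Ni²⁺/Ni), Cu⁺/Cu serves as the cathode.
E°cell = +0.519 − (−0.248) = +0.767 V, with n = 2 electrons transferred.
For the overall reaction 2 Cu⁺(aq) + Ni(s) → 2 Cu(s) + Ni²⁺(aq), Q = [Ni²⁺(aq)] / [Cu⁺(aq)]^2 = 3.82×10^5, giving log Q = 5.582.
Applying E = E° − (RT ln10/nF)·log Q gives +0.767 − (0.0592/2)(5.582) = +0.602 V.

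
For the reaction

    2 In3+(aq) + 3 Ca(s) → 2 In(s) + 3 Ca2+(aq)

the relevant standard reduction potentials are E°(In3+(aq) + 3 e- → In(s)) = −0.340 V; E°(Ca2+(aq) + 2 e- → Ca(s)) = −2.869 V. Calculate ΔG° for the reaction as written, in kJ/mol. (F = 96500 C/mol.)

In the reaction as written In3+(aq) is reduced, so the In³⁺/In couple is the cathode and Ca²⁺/Ca is the anode.
E°cell = −0.340 − (−2.869) = +2.529 V; balancing electrons gives n = 6.
ΔG° = −nFE°cell = −(6)(96500)(+2.529) J/mol = −1464 kJ/mol.

−1464 kJ/mol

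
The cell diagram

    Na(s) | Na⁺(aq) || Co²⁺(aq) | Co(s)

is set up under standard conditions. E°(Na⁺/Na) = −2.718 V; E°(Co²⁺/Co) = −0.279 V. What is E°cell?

+2.439 V

By convention the left-hand electrode in cell notation is the anode (oxidation) and the right-hand electrode is the cathode (reduction).
E°cell = E°(right) − E°(left) = −0.279 − (−2.718) = +2.439 V.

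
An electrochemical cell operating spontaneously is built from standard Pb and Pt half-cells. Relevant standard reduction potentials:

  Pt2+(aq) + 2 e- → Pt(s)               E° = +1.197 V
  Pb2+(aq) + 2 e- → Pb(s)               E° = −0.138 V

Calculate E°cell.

The Pt²⁺/Pt couple has the higher E°, so Pt ion is reduced (cathode) and Pb is oxidized (anode).
E°cell = E°(cathode) − E°(anode) = +1.197 − (−0.138) = +1.335 V.

+1.335 V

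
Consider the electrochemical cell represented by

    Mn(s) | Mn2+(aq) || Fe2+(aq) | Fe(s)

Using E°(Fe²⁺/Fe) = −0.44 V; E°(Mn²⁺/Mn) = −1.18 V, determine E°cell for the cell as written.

+0.74 V

By convention the left-hand electrode in cell notation is the anode (oxidation) and the right-hand electrode is the cathode (reduction).
E°cell = E°(right) − E°(left) = −0.44 − (−1.18) = +0.74 V.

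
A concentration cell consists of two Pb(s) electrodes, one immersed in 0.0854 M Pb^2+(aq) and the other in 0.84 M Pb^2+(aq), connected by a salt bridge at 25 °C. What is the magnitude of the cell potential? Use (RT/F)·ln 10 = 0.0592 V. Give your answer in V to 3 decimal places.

For a concentration cell E°cell = 0, since both electrodes use the same couple.
The compartment with the higher Pb^2+(aq) concentration (0.84 M) acts as the cathode; ions are reduced there and produced at the dilute (0.0854 M) anode.
With n = 2, Ecell = −(0.0592/2)·log([dilute]/[conc]) = −(0.0592/2)·log(0.0854/0.84) = +0.029 V.

0.029 V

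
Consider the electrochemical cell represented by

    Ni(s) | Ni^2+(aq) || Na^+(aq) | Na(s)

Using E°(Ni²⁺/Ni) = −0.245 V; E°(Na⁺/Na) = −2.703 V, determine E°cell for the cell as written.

By convention the left-hand electrode in cell notation is the anode (oxidation) and the right-hand electrode is the cathode (reduction).
E°cell = E°(right) − E°(left) = −2.703 − (−0.245) = −2.458 V.
The negative sign shows that, as written, the cell would require an external voltage to drive the reaction.

−2.458 V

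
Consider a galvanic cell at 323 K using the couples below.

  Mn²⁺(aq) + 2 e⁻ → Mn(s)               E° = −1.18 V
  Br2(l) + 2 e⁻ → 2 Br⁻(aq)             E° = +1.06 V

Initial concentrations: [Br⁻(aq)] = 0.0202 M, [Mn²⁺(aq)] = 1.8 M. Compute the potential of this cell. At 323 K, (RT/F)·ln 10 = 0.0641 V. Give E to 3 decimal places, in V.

The Br₂/Br⁻ couple has the more positive E°, so it is the cathode; Mn²⁺/Mn is the anode.
E°cell = +1.06 − (−1.18) = +2.24 V, with n = 2 electrons transferred.
Balancing gives Br2(l) + Mn(s) → 2 Br⁻(aq) + Mn²⁺(aq); hence Q = [Br⁻(aq)]^2·[Mn²⁺(aq)] = 0.000734 (log Q = −3.134).
Applying E = E° − (RT ln10/nF)·log Q gives +2.24 − (0.0641/2)(−3.134) = +2.340 V.

+2.340 V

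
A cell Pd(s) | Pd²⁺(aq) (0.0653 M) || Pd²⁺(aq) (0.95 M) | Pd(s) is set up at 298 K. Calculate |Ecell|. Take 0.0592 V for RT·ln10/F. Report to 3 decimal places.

For a concentration cell E°cell = 0, since both electrodes use the same couple.
The compartment with the higher Pd²⁺(aq) concentration (0.95 M) acts as the cathode; ions are reduced there and produced at the dilute (0.0653 M) anode.
With n = 2, Ecell = −(0.0592/2)·log([dilute]/[conc]) = −(0.0592/2)·log(0.0653/0.95) = +0.034 V.

0.034 V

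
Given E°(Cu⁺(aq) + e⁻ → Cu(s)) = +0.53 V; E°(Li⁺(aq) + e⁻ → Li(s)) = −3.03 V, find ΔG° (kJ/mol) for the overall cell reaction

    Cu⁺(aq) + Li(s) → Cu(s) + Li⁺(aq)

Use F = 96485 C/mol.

In the reaction as written Cu⁺(aq) is reduced, so the Cu⁺/Cu couple is the cathode and Li⁺/Li is the anode.
E°cell = +0.53 − (−3.03) = +3.56 V; balancing electrons gives n = 1.
ΔG° = −nFE°cell = −(1)(96485)(+3.56) J/mol = −343 kJ/mol.

−343 kJ/mol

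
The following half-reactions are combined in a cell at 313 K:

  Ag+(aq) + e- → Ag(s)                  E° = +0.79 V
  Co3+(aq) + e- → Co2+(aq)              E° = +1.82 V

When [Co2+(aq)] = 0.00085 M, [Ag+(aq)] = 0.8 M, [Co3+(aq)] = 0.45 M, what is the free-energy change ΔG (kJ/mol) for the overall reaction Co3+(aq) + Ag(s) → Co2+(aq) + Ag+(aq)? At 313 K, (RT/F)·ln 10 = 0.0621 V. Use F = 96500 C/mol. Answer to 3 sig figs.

−116 kJ/mol

With Co³⁺/Co²⁺ reduced at the cathode, E°cell = +1.82 − (+0.79) = +1.03 V and n = 1.
Q = ([Co2+(aq)]·[Ag+(aq)]) / [Co3+(aq)] = 0.00151, so log Q = −2.821 and E = +1.03 − (0.0621/1)(−2.821) = +1.2052 V.
Then ΔG = −nFE = −1 × 96500 × +1.2052 J/mol = −116 kJ/mol.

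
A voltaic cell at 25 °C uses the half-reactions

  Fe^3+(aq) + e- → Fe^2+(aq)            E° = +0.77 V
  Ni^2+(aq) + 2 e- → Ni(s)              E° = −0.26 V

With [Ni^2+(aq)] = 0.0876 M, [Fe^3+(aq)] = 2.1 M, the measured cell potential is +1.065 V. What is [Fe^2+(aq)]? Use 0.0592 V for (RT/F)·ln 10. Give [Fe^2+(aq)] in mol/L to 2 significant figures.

1.8 M

The Fe³⁺/Fe²⁺ couple has the larger reduction potential, so it is the cathode: E°cell = +0.77 − (−0.26) = +1.03 V and n = 2.
Rearranging E = E° − (0.0592/n)·log Q gives log Q = 2(+1.03 − (+1.065))/0.0592 = −1.182.
The balanced reaction is 2 Fe^3+(aq) + Ni(s) → 2 Fe^2+(aq) + Ni^2+(aq), so Q = ([Fe^2+(aq)]^2·[Ni^2+(aq)]) / [Fe^3+(aq)]^2.
Substituting the known concentrations and solving, log [Fe^2+(aq)] = 0.260 and [Fe^2+(aq)] = 1.8 M.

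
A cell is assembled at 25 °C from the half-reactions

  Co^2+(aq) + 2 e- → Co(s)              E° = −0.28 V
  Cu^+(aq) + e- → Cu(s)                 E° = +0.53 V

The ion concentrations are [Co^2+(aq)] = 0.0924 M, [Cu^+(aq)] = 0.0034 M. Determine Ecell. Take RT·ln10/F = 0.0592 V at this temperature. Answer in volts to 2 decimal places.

Since E°(Cu⁺/Cu) > E°(Co²⁺/Co), Cu⁺/Cu serves as the cathode.
E°cell = +0.53 − (−0.28) = +0.81 V, with n = 2 electrons transferred.
Balancing gives 2 Cu^+(aq) + Co(s) → 2 Cu(s) + Co^2+(aq); hence Q = [Co^2+(aq)] / [Cu^+(aq)]^2 = 7.99×10^3 (log Q = 3.903).
E = E° − (0.0592/n)·log Q = +0.81 − (0.0592/2)(3.903) = +0.69 V.

+0.69 V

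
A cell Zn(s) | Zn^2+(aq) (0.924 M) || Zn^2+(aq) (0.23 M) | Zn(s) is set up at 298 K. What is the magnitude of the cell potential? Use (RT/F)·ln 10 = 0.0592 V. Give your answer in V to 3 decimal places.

0.018 V

For a concentration cell E°cell = 0, since both electrodes use the same couple.
The compartment with the higher Zn^2+(aq) concentration (0.924 M) acts as the cathode; ions are reduced there and produced at the dilute (0.23 M) anode.
With n = 2, Ecell = −(0.0592/2)·log([dilute]/[conc]) = −(0.0592/2)·log(0.23/0.924) = +0.018 V.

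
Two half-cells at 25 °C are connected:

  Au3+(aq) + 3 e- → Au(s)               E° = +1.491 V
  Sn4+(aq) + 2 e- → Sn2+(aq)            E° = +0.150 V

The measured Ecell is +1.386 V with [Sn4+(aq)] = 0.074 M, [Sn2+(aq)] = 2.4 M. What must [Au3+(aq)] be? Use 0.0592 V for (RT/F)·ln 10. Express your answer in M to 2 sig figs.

1.0 M

With Au³⁺/Au at the cathode and Sn⁴⁺/Sn²⁺ at the anode, E°cell = +1.491 − (+0.150) = +1.341 V (n = 6).
From the Nernst equation, log Q = n(E° − E)/0.0592 = 6·(+1.341 − (+1.386))/0.0592 = −4.561.
The balanced reaction is 2 Au3+(aq) + 3 Sn2+(aq) → 2 Au(s) + 3 Sn4+(aq), so Q = [Sn4+(aq)]^3 / ([Au3+(aq)]^2·[Sn2+(aq)]^3).
Isolating [Au3+(aq)] in Q = 10^{−4.561} yields log [Au3+(aq)] = 0.014, i.e. 1.0 M.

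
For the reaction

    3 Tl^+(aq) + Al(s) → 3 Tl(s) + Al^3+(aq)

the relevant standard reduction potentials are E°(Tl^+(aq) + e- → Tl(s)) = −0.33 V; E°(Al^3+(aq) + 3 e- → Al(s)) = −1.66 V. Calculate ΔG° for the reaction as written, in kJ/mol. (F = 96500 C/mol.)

−385 kJ/mol

In the reaction as written Tl^+(aq) is reduced, so the Tl⁺/Tl couple is the cathode and Al³⁺/Al is the anode.
E°cell = −0.33 − (−1.66) = +1.33 V; balancing electrons gives n = 3.
ΔG° = −nFE°cell = −(3)(96500)(+1.33) J/mol = −385 kJ/mol.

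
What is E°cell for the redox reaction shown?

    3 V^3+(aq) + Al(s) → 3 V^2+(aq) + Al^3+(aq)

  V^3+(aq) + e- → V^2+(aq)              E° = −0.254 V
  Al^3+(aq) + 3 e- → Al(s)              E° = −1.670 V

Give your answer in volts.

V^3+(aq) gains electrons, so the V³⁺/V²⁺ couple is the cathode; the Al³⁺/Al couple is the anode.
E°cell = E°(cathode) − E°(anode) = −0.254 − (−1.670) = +1.416 V.
The positive value indicates the reaction is spontaneous as written.

+1.416 V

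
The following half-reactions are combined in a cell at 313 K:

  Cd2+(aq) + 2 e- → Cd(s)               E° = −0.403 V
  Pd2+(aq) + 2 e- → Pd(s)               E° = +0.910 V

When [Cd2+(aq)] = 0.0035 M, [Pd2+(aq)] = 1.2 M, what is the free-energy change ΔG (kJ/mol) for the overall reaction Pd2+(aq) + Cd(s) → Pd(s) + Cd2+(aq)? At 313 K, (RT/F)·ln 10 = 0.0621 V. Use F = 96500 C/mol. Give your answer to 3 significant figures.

−269 kJ/mol

E°cell = +0.910 − (−0.403) = +1.313 V; the balanced reaction transfers n = 2 electrons.
Q = [Cd2+(aq)] / [Pd2+(aq)] = 0.00292, so log Q = −2.535 and E = +1.313 − (0.0621/2)(−2.535) = +1.3917 V.
Finally ΔG = −nFE = −(2)(96500 C/mol)(+1.3917 V) = −269 kJ/mol.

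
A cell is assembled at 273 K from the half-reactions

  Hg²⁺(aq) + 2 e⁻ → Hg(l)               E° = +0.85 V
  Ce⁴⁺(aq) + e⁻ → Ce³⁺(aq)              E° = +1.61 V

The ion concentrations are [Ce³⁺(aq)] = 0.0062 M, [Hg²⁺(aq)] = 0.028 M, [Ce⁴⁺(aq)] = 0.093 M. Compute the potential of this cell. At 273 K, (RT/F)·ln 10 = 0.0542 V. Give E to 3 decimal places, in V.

+0.866 V

Since E°(Ce⁴⁺/Ce³⁺) > E°(Hg²⁺/Hg), Ce⁴⁺/Ce³⁺ serves as the cathode.
E°cell = +1.61 − (+0.85) = +0.76 V, with n = 2 electrons transferred.
Balancing gives 2 Ce⁴⁺(aq) + Hg(l) → 2 Ce³⁺(aq) + Hg²⁺(aq); hence Q = ([Ce³⁺(aq)]^2·[Hg²⁺(aq)]) / [Ce⁴⁺(aq)]^2 = 0.000124 (log Q = −3.905).
Applying E = E° − (RT ln10/nF)·log Q gives +0.76 − (0.0542/2)(−3.905) = +0.866 V.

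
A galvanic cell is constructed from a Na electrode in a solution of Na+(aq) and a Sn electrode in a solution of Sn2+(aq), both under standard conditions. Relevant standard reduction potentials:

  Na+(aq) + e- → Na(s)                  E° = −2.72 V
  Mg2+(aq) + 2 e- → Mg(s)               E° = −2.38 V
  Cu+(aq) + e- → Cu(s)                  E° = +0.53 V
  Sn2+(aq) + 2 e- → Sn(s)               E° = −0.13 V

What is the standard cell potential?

+2.59 V

Of the two couples in this cell, the one with the more positive reduction potential is reduced at the cathode: here that is Sn²⁺/Sn (−0.13 V); Na⁺/Na (−2.72 V) is the anode.
E°cell = E°(cathode) − E°(anode) = −0.13 − (−2.72) = +2.59 V.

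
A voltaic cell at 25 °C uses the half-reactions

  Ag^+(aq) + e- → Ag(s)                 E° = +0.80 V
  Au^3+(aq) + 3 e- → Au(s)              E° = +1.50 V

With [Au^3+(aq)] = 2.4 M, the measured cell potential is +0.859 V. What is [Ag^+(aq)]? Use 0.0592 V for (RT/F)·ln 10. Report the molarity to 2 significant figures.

0.0028 M

With Au³⁺/Au at the cathode and Ag⁺/Ag at the anode, E°cell = +1.50 − (+0.80) = +0.70 V (n = 3).
Rearranging E = E° − (0.0592/n)·log Q gives log Q = 3(+0.70 − (+0.859))/0.0592 = −8.057.
Balancing electrons gives Au^3+(aq) + 3 Ag(s) → Au(s) + 3 Ag^+(aq); thus Q = [Ag^+(aq)]^3 / [Au^3+(aq)].
Isolating [Ag^+(aq)] in Q = 10^{−8.057} yields log [Ag^+(aq)] = −2.559, i.e. 0.0028 M.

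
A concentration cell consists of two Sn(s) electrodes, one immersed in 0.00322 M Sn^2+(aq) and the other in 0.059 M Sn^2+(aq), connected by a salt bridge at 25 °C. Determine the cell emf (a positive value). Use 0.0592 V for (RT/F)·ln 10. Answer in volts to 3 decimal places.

0.037 V

For a concentration cell E°cell = 0, since both electrodes use the same couple.
The compartment with the higher Sn^2+(aq) concentration (0.059 M) acts as the cathode; ions are reduced there and produced at the dilute (0.00322 M) anode.
With n = 2, Ecell = −(0.0592/2)·log([dilute]/[conc]) = −(0.0592/2)·log(0.00322/0.059) = +0.037 V.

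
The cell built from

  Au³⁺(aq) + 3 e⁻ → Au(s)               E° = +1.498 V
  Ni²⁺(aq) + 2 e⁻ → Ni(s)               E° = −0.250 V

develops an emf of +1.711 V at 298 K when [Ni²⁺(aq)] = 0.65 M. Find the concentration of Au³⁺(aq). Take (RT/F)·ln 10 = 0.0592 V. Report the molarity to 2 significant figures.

0.0070 M

The Au³⁺/Au couple has the larger reduction potential, so it is the cathode: E°cell = +1.498 − (−0.250) = +1.748 V and n = 6.
Since E = E° − (0.0592/n)·log Q, log Q = n(E° − E)/0.0592 = 3.750.
The balanced reaction is 2 Au³⁺(aq) + 3 Ni(s) → 2 Au(s) + 3 Ni²⁺(aq), so Q = [Ni²⁺(aq)]^3 / [Au³⁺(aq)]^2.
Solving for the unknown gives log [Au³⁺(aq)] = −2.156, so [Au³⁺(aq)] ≈ 0.0070 M.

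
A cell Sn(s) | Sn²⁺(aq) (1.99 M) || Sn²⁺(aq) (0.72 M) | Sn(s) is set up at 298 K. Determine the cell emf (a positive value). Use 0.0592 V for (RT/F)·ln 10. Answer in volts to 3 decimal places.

For a concentration cell E°cell = 0, since both electrodes use the same couple.
The compartment with the higher Sn²⁺(aq) concentration (1.99 M) acts as the cathode; ions are reduced there and produced at the dilute (0.72 M) anode.
With n = 2, Ecell = −(0.0592/2)·log([dilute]/[conc]) = −(0.0592/2)·log(0.72/1.99) = +0.013 V.

0.013 V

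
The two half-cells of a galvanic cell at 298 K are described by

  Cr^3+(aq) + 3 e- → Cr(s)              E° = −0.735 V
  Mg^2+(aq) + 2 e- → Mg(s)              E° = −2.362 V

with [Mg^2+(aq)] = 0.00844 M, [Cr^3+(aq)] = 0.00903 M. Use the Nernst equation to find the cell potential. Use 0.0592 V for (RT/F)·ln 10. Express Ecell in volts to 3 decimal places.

Since E°(Cr³⁺/Cr) > E°(Mg²⁺/Mg), Cr³⁺/Cr serves as the cathode.
E°cell = −0.735 − (−2.362) = +1.627 V, with n = 6 electrons transferred.
For the overall reaction 2 Cr^3+(aq) + 3 Mg(s) → 2 Cr(s) + 3 Mg^2+(aq), Q = [Mg^2+(aq)]^3 / [Cr^3+(aq)]^2 = 0.00737, giving log Q = −2.132.
By the Nernst equation, E = +1.627 − (0.0592/6)·(−2.132) = +1.648 V.

+1.648 V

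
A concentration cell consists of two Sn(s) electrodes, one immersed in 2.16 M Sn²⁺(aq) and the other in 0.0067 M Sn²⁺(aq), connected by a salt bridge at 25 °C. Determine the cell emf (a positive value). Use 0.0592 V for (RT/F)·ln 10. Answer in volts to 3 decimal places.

0.074 V

For a concentration cell E°cell = 0, since both electrodes use the same couple.
The compartment with the higher Sn²⁺(aq) concentration (2.16 M) acts as the cathode; ions are reduced there and produced at the dilute (0.0067 M) anode.
With n = 2, Ecell = −(0.0592/2)·log([dilute]/[conc]) = −(0.0592/2)·log(0.0067/2.16) = +0.074 V.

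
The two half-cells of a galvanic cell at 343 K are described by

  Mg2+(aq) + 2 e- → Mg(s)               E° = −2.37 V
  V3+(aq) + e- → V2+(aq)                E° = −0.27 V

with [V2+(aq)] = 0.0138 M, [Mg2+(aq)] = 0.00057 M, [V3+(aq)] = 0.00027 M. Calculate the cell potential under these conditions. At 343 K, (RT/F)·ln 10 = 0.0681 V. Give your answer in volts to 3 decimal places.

Since E°(V³⁺/V²⁺) > E°(Mg²⁺/Mg), V³⁺/V²⁺ serves as the cathode.
E°cell = −0.27 − (−2.37) = +2.10 V, with n = 2 electrons transferred.
The balanced reaction is 2 V3+(aq) + Mg(s) → 2 V2+(aq) + Mg2+(aq), so Q = ([V2+(aq)]^2·[Mg2+(aq)]) / [V3+(aq)]^2 = 1.49 and log Q = 0.173.
By the Nernst equation, E = +2.10 − (0.0681/2)·(0.173) = +2.094 V.

+2.094 V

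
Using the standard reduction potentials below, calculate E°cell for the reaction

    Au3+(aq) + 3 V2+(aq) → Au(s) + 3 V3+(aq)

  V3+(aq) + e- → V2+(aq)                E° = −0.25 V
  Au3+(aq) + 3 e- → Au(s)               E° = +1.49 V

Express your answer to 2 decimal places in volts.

+1.74 V

In the reaction as written, Au3+(aq) is reduced (cathode) and V3+(aq) is produced by oxidation at the anode.
E°cell = E°(cathode) − E°(anode) = +1.49 − (−0.25) = +1.74 V.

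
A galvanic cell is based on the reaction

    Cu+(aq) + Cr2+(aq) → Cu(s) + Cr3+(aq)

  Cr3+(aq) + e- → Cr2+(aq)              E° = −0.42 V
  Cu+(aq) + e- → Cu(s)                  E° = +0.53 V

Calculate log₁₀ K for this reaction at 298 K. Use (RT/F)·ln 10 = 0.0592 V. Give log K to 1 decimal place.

log K = 16.0

The Cu⁺/Cu couple is reduced (cathode); E°cell = +0.53 − (−0.42) = +0.95 V with n = 1.
At equilibrium E = 0, so log K = nE°cell / 0.0592 = (1)(+0.95) / 0.0592 = 16.0.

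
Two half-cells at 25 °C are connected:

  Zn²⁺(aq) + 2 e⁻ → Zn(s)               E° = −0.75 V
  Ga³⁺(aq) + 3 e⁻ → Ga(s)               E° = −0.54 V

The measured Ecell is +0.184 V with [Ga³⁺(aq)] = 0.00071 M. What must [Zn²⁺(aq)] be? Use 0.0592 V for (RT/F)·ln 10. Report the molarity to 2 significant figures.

0.060 M

The Ga³⁺/Ga couple has the larger reduction potential, so it is the cathode: E°cell = −0.54 − (−0.75) = +0.21 V and n = 6.
Rearranging E = E° − (0.0592/n)·log Q gives log Q = 6(+0.21 − (+0.184))/0.0592 = 2.635.
Balancing electrons gives 2 Ga³⁺(aq) + 3 Zn(s) → 2 Ga(s) + 3 Zn²⁺(aq); thus Q = [Zn²⁺(aq)]^3 / [Ga³⁺(aq)]^2.
Isolating [Zn²⁺(aq)] in Q = 10^{2.635} yields log [Zn²⁺(aq)] = −1.221, i.e. 0.060 M.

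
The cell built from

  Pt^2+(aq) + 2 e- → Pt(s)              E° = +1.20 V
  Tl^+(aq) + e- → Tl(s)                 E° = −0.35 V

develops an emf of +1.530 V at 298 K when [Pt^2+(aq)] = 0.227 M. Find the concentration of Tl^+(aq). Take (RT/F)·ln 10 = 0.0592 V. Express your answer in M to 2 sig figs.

Pt²⁺/Pt is the cathode (higher E°); E°cell = +1.20 − (−0.35) = +1.55 V with n = 2.
From the Nernst equation, log Q = n(E° − E)/0.0592 = 2·(+1.55 − (+1.530))/0.0592 = 0.676.
Balancing electrons gives Pt^2+(aq) + 2 Tl(s) → Pt(s) + 2 Tl^+(aq); thus Q = [Tl^+(aq)]^2 / [Pt^2+(aq)].
Solving for the unknown gives log [Tl^+(aq)] = 0.016, so [Tl^+(aq)] ≈ 1.0 M.

1.0 M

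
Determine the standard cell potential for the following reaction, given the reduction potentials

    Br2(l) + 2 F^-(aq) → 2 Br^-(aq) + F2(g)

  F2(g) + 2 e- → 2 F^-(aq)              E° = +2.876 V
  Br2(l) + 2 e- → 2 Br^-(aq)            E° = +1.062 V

Br2(l) gains electrons, so the Br₂/Br⁻ couple is the cathode; the F₂/F⁻ couple is the anode.
E°cell = E°(cathode) − E°(anode) = +1.062 − (+2.876) = −1.814 V.
The negative E°cell means the reaction is non-spontaneous in the direction written.

−1.814 V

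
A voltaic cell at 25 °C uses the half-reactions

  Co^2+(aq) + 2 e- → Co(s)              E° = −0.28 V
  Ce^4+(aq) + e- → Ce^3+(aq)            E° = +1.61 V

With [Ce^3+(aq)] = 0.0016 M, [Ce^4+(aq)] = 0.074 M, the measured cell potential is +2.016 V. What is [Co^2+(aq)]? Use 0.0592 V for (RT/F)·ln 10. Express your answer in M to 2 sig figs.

The Ce⁴⁺/Ce³⁺ couple has the larger reduction potential, so it is the cathode: E°cell = +1.61 − (−0.28) = +1.89 V and n = 2.
Rearranging E = E° − (0.0592/n)·log Q gives log Q = 2(+1.89 − (+2.016))/0.0592 = −4.257.
For 2 Ce^4+(aq) + Co(s) → 2 Ce^3+(aq) + Co^2+(aq), the reaction quotient is Q = ([Ce^3+(aq)]^2·[Co^2+(aq)]) / [Ce^4+(aq)]^2.
Solving for the unknown gives log [Co^2+(aq)] = −0.927, so [Co^2+(aq)] ≈ 0.12 M.

0.12 M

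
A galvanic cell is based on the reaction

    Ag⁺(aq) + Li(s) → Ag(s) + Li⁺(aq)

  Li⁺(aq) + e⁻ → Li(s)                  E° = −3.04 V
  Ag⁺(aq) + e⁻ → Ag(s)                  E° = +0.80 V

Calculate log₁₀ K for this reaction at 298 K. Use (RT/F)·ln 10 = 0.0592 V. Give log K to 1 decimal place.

The Ag⁺/Ag couple is reduced (cathode); E°cell = +0.80 − (−3.04) = +3.84 V with n = 1.
At equilibrium E = 0, so log K = nE°cell / 0.0592 = (1)(+3.84) / 0.0592 = 64.9.

log K = 64.9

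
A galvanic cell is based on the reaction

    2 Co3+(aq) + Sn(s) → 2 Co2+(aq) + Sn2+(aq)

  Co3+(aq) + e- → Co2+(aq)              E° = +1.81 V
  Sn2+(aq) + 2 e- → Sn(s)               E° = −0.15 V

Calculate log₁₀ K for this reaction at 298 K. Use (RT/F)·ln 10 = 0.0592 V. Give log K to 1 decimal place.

The Co³⁺/Co²⁺ couple is reduced (cathode); E°cell = +1.81 − (−0.15) = +1.96 V with n = 2.
At equilibrium E = 0, so log K = nE°cell / 0.0592 = (2)(+1.96) / 0.0592 = 66.2.

log K = 66.2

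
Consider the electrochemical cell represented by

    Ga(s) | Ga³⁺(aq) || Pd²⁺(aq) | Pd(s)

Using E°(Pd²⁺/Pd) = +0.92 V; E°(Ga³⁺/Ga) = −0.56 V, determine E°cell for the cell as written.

+1.48 V

By convention the left-hand electrode in cell notation is the anode (oxidation) and the right-hand electrode is the cathode (reduction).
E°cell = E°(right) − E°(left) = +0.92 − (−0.56) = +1.48 V.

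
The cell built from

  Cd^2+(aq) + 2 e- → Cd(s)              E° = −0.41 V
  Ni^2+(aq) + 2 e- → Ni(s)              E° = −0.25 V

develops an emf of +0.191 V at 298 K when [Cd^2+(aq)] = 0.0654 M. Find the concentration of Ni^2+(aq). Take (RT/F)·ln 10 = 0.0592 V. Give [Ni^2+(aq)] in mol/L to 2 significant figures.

0.73 M

With Ni²⁺/Ni at the cathode and Cd²⁺/Cd at the anode, E°cell = −0.25 − (−0.41) = +0.16 V (n = 2).
From the Nernst equation, log Q = n(E° − E)/0.0592 = 2·(+0.16 − (+0.191))/0.0592 = −1.047.
The balanced reaction is Ni^2+(aq) + Cd(s) → Ni(s) + Cd^2+(aq), so Q = [Cd^2+(aq)] / [Ni^2+(aq)].
Solving for the unknown gives log [Ni^2+(aq)] = −0.137, so [Ni^2+(aq)] ≈ 0.73 M.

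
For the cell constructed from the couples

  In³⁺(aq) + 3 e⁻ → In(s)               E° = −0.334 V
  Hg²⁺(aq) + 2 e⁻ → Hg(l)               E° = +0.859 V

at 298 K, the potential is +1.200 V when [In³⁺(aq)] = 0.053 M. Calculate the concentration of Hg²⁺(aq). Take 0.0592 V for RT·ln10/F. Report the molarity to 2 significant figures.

0.24 M

The Hg²⁺/Hg couple has the larger reduction potential, so it is the cathode: E°cell = +0.859 − (−0.334) = +1.193 V and n = 6.
Since E = E° − (0.0592/n)·log Q, log Q = n(E° − E)/0.0592 = −0.709.
For 3 Hg²⁺(aq) + 2 In(s) → 3 Hg(l) + 2 In³⁺(aq), the reaction quotient is Q = [In³⁺(aq)]^2 / [Hg²⁺(aq)]^3.
Substituting the known concentrations and solving, log [Hg²⁺(aq)] = −0.614 and [Hg²⁺(aq)] = 0.24 M.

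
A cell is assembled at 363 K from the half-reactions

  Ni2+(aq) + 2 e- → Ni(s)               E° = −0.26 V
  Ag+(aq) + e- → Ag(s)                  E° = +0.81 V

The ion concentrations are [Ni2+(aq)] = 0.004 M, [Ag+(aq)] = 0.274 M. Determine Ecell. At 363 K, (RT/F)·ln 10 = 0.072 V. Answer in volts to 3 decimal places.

The Ag⁺/Ag couple has the more positive E°, so it is the cathode; Ni²⁺/Ni is the anode.
The standard potential is +0.81 − (−0.26) = +1.07 V and the balanced reaction transfers n = 2 electrons.
For the overall reaction 2 Ag+(aq) + Ni(s) → 2 Ag(s) + Ni2+(aq), Q = [Ni2+(aq)] / [Ag+(aq)]^2 = 0.0533, giving log Q = −1.273.
By the Nernst equation, E = +1.07 − (0.072/2)·(−1.273) = +1.116 V.

+1.116 V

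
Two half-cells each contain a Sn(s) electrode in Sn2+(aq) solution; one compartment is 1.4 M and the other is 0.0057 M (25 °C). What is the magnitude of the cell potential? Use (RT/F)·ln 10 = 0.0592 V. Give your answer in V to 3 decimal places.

0.071 V

For a concentration cell E°cell = 0, since both electrodes use the same couple.
The compartment with the higher Sn2+(aq) concentration (1.4 M) acts as the cathode; ions are reduced there and produced at the dilute (0.0057 M) anode.
With n = 2, Ecell = −(0.0592/2)·log([dilute]/[conc]) = −(0.0592/2)·log(0.0057/1.4) = +0.071 V.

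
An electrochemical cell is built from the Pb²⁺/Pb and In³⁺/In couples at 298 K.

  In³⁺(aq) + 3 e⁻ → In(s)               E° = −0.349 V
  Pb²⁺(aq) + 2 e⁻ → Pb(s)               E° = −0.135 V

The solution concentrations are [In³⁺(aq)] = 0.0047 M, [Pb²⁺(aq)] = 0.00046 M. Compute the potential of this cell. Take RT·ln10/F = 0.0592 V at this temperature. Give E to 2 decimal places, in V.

+0.16 V

Pb²⁺/Pb is reduced (cathode, E° = −0.135 V) and In³⁺/In is oxidized (anode).
The standard potential is −0.135 − (−0.349) = +0.214 V and the balanced reaction transfers n = 6 electrons.
The balanced reaction is 3 Pb²⁺(aq) + 2 In(s) → 3 Pb(s) + 2 In³⁺(aq), so Q = [In³⁺(aq)]^2 / [Pb²⁺(aq)]^3 = 2.27×10^5 and log Q = 5.356.
By the Nernst equation, E = +0.214 − (0.0592/6)·(5.356) = +0.16 V.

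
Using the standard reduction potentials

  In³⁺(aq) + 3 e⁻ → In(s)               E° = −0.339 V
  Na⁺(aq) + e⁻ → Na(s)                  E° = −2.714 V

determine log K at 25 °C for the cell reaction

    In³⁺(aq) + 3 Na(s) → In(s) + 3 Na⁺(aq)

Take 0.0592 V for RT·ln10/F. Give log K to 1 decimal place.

The In³⁺/In couple is reduced (cathode); E°cell = −0.339 − (−2.714) = +2.375 V with n = 3.
At equilibrium E = 0, so log K = nE°cell / 0.0592 = (3)(+2.375) / 0.0592 = 120.4.

log K = 120.4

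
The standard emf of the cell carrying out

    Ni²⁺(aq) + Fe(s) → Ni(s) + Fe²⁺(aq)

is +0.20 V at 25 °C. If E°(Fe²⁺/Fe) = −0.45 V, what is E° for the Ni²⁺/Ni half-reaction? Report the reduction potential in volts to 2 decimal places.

−0.25 V

In the reaction as written the Ni²⁺/Ni couple is reduced (cathode) and Fe²⁺/Fe is oxidized (anode), so E°cell = E°(Ni²⁺/Ni) − E°(Fe²⁺/Fe).
E°(Ni²⁺/Ni) = E°cell + E°(anode) = +0.20 + (−0.45) = −0.25 V.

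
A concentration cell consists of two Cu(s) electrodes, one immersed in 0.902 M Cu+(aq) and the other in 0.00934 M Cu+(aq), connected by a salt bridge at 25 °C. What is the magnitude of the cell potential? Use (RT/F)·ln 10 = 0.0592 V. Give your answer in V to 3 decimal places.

0.118 V

For a concentration cell E°cell = 0, since both electrodes use the same couple.
The compartment with the higher Cu+(aq) concentration (0.902 M) acts as the cathode; ions are reduced there and produced at the dilute (0.00934 M) anode.
With n = 1, Ecell = −(0.0592/1)·log([dilute]/[conc]) = −(0.0592/1)·log(0.00934/0.902) = +0.118 V.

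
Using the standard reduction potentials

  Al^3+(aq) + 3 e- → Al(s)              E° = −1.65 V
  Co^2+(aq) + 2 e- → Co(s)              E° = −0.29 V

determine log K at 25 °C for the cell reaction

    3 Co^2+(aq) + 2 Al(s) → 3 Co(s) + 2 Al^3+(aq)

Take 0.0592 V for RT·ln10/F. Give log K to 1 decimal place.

log K = 137.8

The Co²⁺/Co couple is reduced (cathode); E°cell = −0.29 − (−1.65) = +1.36 V with n = 6.
At equilibrium E = 0, so log K = nE°cell / 0.0592 = (6)(+1.36) / 0.0592 = 137.8.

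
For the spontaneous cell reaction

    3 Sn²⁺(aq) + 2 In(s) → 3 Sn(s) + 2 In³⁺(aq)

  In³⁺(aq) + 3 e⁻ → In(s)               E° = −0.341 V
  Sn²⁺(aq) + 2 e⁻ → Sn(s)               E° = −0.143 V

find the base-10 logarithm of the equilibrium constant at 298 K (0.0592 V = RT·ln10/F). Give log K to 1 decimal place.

log K = 20.1

The Sn²⁺/Sn couple is reduced (cathode); E°cell = −0.143 − (−0.341) = +0.198 V with n = 6.
At equilibrium E = 0, so log K = nE°cell / 0.0592 = (6)(+0.198) / 0.0592 = 20.1.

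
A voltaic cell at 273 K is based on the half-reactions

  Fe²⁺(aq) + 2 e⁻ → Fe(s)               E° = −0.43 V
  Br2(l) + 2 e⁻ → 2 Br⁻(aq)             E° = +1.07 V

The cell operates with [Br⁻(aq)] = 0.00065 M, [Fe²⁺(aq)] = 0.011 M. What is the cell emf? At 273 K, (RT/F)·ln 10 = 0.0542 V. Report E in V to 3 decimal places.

+1.726 V

Since E°(Br₂/Br⁻) > E°(Fe²⁺/Fe), Br₂/Br⁻ serves as the cathode.
E°cell = +1.07 − (−0.43) = +1.50 V, with n = 2 electrons transferred.
Balancing gives Br2(l) + Fe(s) → 2 Br⁻(aq) + Fe²⁺(aq); hence Q = [Br⁻(aq)]^2·[Fe²⁺(aq)] = 4.65×10^−9 (log Q = −8.333).
E = E° − (0.0542/n)·log Q = +1.50 − (0.0542/2)(−8.333) = +1.726 V.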